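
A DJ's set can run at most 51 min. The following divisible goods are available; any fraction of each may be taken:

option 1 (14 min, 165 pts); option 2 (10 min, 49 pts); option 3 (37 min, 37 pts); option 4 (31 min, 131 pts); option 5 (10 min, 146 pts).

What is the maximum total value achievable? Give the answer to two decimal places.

Take in order of value per unit:
- option 5 (146/10 per unit): all 10 → value 146, running total 146.00
- option 1 (165/14 per unit): all 14 → value 165, running total 311.00
- option 2 (49/10 per unit): all 10 → value 49, running total 360.00
- option 4 (131/31 per unit): 17 of 31 → value 17×131/31 = 71.8387, running total 431.84
Total 431.84.

431.84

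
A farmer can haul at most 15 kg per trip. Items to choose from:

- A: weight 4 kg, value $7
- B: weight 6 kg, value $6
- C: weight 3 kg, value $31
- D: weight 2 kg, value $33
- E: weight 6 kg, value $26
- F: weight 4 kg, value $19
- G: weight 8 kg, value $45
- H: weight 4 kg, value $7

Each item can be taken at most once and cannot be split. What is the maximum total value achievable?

$109

Check high-value combinations within 15 kg:
- C+D+G: weight 3+2+8=13, value 31+33+45=109
- C+D+E+F: weight 3+2+6+4=15, value 31+33+26+19=109
- D+F+G: weight 2+4+8=14, value 33+19+45=97
- A+C+D+E: weight 4+3+2+6=15, value 7+31+33+26=97
- C+D+E+H: weight 3+2+6+4=15, value 31+33+26+7=97
Best: $109.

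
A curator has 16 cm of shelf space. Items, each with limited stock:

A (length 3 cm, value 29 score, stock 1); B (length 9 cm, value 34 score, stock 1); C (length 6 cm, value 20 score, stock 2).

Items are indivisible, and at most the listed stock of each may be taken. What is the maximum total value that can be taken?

69 score

Top feasible selections:
- 1×A + 2×C: length 15, value 69
- 1×A + 1×B: length 12, value 63
- 1×B + 1×C: length 15, value 54
- 1×A + 1×C: length 9, value 49
Best: 69 score.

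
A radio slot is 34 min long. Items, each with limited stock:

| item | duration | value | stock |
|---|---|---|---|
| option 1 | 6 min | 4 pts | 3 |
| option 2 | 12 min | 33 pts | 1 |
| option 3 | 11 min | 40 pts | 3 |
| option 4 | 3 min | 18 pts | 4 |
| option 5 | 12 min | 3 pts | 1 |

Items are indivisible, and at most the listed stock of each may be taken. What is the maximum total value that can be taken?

152 pts

Top feasible selections:
- 2×option 3 + 4×option 4: duration 34, value 152
- 2×option 3 + 3×option 4: duration 31, value 134
Best: 152 pts.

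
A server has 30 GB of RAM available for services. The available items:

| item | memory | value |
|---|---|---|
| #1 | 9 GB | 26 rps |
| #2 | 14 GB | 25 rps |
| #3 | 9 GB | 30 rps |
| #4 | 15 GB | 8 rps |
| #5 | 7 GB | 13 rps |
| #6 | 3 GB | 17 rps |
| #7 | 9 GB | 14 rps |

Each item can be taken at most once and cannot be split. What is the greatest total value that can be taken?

Check high-value combinations within 30 GB:
- #1+#3+#6+#7: memory 9+9+3+9=30, value 26+30+17+14=87
- #1+#3+#5+#6: memory 9+9+7+3=28, value 26+30+13+17=86
- #3+#5+#6+#7: memory 9+7+3+9=28, value 30+13+17+14=74
- #1+#3+#6: memory 9+9+3=21, value 26+30+17=73
- #2+#3+#6: memory 14+9+3=26, value 25+30+17=72
Best: 87 rps.

87 rps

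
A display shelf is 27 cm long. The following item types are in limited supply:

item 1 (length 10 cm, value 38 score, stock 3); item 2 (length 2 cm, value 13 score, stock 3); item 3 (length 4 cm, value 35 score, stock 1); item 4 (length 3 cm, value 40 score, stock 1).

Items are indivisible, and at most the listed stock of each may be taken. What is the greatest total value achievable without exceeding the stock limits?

Best selections within length 27 and stock limits:
- 1×item 1 + 3×item 2 + 1×item 3 + 1×item 4: length 23, value 152
- 2×item 1 + 1×item 3 + 1×item 4: length 27, value 151
- 2×item 1 + 2×item 2 + 1×item 4: length 27, value 142
- 1×item 1 + 2×item 2 + 1×item 3 + 1×item 4: length 21, value 139
Best: 152 score.

152 score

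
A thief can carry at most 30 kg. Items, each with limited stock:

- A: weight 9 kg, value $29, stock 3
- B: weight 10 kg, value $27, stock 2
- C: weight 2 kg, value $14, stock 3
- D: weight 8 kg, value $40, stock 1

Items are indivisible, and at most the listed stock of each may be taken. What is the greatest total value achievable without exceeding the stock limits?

$126

Top feasible selections:
- 2×A + 2×C + 1×D: weight 30, value 126
- 2×A + 1×C + 1×D: weight 28, value 112
Best: $126.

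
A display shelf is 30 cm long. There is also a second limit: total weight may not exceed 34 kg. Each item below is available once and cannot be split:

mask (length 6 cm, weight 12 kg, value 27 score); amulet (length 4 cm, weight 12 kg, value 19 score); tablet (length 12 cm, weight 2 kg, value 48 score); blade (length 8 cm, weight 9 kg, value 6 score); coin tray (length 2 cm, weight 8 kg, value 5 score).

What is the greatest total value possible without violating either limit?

Feasible sets respecting both limits:
- mask+amulet+tablet+coin tray: length 24, weight 34, value 99
- mask+amulet+tablet: length 22, weight 26, value 94
- mask+tablet+blade+coin tray: length 28, weight 31, value 86
- mask+tablet+blade: length 26, weight 23, value 81
Best: 99 score.

99 score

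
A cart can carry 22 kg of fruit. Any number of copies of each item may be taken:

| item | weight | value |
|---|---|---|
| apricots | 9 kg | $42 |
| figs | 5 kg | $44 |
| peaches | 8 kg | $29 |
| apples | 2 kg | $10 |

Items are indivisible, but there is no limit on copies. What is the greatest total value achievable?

Best value-per-unit is figs at 44/5; filling with it alone gives 4×44 = 176.
Optimal mix: 4×figs + 1×apples → weight 22, value 186.

$186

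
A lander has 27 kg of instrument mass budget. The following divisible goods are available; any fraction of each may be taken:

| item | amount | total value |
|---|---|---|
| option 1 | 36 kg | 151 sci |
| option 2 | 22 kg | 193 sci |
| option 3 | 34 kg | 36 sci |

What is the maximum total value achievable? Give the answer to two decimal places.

Take in order of value per unit:
- option 2 (193/22 per unit): all 22 → value 193, running total 193.00
- option 1 (151/36 per unit): 5 of 36 → value 5×151/36 = 20.9722, running total 213.97
Total 213.97.

213.97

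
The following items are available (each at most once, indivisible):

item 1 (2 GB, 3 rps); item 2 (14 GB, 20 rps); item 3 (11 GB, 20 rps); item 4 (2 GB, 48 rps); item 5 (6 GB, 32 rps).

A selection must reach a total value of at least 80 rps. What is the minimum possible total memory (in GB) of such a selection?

8

Subsets with value ≥ 80, sorted by total memory:
- item 4+item 5: memory 8, value 80
- item 1+item 4+item 5: memory 10, value 83
- item 3+item 4+item 5: memory 19, value 100
Minimum memory: 8 GB.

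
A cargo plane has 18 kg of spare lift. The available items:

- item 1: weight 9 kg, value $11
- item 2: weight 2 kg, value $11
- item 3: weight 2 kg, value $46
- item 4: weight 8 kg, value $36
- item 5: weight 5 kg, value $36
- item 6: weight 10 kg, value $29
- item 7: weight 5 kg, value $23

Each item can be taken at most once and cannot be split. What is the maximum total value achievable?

$129

This is a 0/1 knapsack; check combinations near the capacity.
- item 2+item 3+item 4+item 5: weight 2+2+8+5=17, value 11+46+36+36=129
- item 3+item 4+item 5: weight 2+8+5=15, value 46+36+36=118
- item 2+item 3+item 5+item 7: weight 2+2+5+5=14, value 11+46+36+23=116
- item 2+item 3+item 4+item 7: weight 2+2+8+5=17, value 11+46+36+23=116
Best: $129.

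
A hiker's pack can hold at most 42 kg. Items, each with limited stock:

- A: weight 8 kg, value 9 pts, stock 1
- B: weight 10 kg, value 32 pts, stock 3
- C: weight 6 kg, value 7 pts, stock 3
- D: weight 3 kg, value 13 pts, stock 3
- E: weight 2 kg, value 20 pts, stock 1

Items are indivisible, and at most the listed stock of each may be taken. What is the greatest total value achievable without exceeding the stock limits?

155 pts

Best selections within weight 42 and stock limits:
- 3×B + 3×D + 1×E: weight 41, value 155
- 3×B + 2×D + 1×E: weight 38, value 142
- 3×B + 1×C + 1×D + 1×E: weight 41, value 136
Best: 155 pts.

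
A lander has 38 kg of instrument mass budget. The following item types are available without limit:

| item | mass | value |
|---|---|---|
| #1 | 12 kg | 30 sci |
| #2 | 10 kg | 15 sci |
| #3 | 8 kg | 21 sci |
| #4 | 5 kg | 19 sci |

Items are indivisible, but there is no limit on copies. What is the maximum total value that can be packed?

135 sci

Best value-per-unit is #4 at 19/5; filling with it alone gives 7×19 = 133.
Optimal mix: 1×#3 + 6×#4 → mass 38, value 135.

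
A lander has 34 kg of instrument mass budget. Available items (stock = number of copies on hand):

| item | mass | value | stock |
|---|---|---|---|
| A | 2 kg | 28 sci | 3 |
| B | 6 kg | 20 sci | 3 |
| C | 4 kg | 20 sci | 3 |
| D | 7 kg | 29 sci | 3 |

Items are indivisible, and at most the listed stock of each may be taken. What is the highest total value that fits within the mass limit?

202 sci

Best selections within mass 34 and stock limits:
- 3×A + 3×C + 2×D: mass 32, value 202
- 3×A + 1×B + 2×C + 2×D: mass 34, value 202
- 3×A + 1×B + 3×C + 1×D: mass 31, value 193
Best: 202 sci.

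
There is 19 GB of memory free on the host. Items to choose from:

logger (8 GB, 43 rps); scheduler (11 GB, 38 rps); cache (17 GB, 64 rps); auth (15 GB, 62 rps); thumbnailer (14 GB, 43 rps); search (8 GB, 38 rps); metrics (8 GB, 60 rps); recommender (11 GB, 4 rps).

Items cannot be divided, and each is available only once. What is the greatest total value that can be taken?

103 rps

Check high-value combinations within 19 GB:
- logger+metrics: memory 8+8=16, value 43+60=103
- search+metrics: memory 8+8=16, value 38+60=98
- scheduler+metrics: memory 11+8=19, value 38+60=98
Best: 103 rps.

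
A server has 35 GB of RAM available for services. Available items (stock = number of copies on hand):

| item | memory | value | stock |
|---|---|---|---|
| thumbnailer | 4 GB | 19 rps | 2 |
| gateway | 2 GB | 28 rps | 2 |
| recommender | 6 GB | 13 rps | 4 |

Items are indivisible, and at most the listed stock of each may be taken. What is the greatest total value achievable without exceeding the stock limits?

133 rps

Best selections within memory 35 and stock limits:
- 2×thumbnailer + 2×gateway + 3×recommender: memory 30, value 133
- 1×thumbnailer + 2×gateway + 4×recommender: memory 32, value 127
- 2×thumbnailer + 2×gateway + 2×recommender: memory 24, value 120
Best: 133 rps.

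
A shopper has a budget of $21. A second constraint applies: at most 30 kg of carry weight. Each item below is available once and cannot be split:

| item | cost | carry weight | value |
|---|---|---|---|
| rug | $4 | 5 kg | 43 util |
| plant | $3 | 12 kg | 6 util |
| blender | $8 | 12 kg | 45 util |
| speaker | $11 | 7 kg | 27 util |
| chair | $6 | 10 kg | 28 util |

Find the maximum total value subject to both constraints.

116 util

Feasible sets respecting both limits:
- rug+blender+chair: cost 18, carry weight 27, value 116
- rug+speaker+chair: cost 21, carry weight 22, value 98
- rug+plant+blender: cost 15, carry weight 29, value 94
Best: 116 util.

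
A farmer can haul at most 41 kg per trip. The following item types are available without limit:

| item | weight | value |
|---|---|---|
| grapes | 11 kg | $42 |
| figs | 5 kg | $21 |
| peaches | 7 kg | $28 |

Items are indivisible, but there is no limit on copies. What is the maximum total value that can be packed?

$168

Best value-per-unit is figs at 21/5; filling with it alone gives 8×21 = 168.
Optimal mix: 1×grapes + 6×figs → weight 41, value 168.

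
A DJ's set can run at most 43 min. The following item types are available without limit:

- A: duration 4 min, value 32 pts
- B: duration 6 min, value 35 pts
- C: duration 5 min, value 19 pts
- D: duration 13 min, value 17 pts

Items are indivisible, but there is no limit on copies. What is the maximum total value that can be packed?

323 pts

Best value-per-unit is A at 32/4; filling with it alone gives 10×32 = 320.
Optimal mix: 9×A + 1×B → duration 42, value 323.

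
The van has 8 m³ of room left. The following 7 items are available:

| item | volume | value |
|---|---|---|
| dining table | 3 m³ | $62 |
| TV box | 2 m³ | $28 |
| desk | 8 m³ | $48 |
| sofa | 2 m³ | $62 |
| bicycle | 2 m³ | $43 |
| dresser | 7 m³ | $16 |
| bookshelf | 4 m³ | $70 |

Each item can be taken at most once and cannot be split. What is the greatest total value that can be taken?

$175

This is a 0/1 knapsack; check combinations near the capacity.
- sofa+bicycle+bookshelf: volume 2+2+4=8, value 62+43+70=175
- dining table+sofa+bicycle: volume 3+2+2=7, value 62+62+43=167
- TV box+sofa+bookshelf: volume 2+2+4=8, value 28+62+70=160
Best: $175.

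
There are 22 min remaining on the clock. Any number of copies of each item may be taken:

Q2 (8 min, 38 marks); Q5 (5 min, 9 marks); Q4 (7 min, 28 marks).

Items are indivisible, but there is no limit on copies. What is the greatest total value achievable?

Best value-per-unit is Q2 at 38/8; filling with it alone gives 2×38 = 76.
Optimal mix: 1×Q2 + 2×Q4 → time 22, value 94.

94 marks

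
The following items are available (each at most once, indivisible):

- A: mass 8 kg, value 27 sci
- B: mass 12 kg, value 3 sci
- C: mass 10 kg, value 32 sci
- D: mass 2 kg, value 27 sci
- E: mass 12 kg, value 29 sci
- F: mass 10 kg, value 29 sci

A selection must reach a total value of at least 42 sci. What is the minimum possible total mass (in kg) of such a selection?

Subsets with value ≥ 42, sorted by total mass:
- A+D: mass 10, value 54
- C+D: mass 12, value 59
- D+F: mass 12, value 56
- D+E: mass 14, value 56
Minimum mass: 10 kg.

10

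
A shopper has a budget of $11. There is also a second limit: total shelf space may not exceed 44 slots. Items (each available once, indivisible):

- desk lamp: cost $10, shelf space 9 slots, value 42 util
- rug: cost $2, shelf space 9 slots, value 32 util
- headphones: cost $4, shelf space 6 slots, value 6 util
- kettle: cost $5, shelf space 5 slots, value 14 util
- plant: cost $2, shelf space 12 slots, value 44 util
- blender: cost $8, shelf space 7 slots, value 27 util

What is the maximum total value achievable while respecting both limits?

90 util

Feasible sets respecting both limits:
- rug+kettle+plant: cost 9, shelf space 26, value 90
- rug+headphones+plant: cost 8, shelf space 27, value 82
- rug+plant: cost 4, shelf space 21, value 76
Best: 90 util.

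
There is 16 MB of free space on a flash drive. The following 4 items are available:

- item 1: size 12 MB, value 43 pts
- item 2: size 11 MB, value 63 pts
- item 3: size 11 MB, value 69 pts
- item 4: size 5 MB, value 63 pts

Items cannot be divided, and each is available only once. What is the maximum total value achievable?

Check high-value combinations within 16 MB:
- item 3+item 4: size 11+5=16, value 69+63=132
- item 2+item 4: size 11+5=16, value 63+63=126
- item 3: size 11, value 69
- item 4: size 5, value 63
- item 2: size 11, value 63
Best: 132 pts.

132 pts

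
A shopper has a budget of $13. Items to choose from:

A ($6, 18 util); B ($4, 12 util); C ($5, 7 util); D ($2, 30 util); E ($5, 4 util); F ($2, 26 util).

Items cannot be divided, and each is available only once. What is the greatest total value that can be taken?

Check high-value combinations within $13:
- B+C+D+F: cost 4+5+2+2=13, value 12+7+30+26=75
- A+D+F: cost 6+2+2=10, value 18+30+26=74
- B+D+E+F: cost 4+2+5+2=13, value 12+30+4+26=72
- B+D+F: cost 4+2+2=8, value 12+30+26=68
- C+D+F: cost 5+2+2=9, value 7+30+26=63
Best: 75 util.

75 util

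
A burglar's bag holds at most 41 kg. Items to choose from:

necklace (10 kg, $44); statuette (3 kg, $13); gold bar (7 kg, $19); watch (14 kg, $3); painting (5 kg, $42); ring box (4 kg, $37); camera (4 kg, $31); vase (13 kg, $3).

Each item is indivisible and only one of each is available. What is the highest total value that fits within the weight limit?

$186

Check high-value combinations within 41 kg:
- necklace+statuette+gold bar+painting+ring box+camera: weight 10+3+7+5+4+4=33, value 44+13+19+42+37+31=186
- necklace+gold bar+painting+ring box+camera: weight 10+7+5+4+4=30, value 44+19+42+37+31=173
- necklace+statuette+painting+ring box+camera+vase: weight 10+3+5+4+4+13=39, value 44+13+42+37+31+3=170
- necklace+statuette+watch+painting+ring box+camera: weight 10+3+14+5+4+4=40, value 44+13+3+42+37+31=170
- necklace+statuette+painting+ring box+camera: weight 10+3+5+4+4=26, value 44+13+42+37+31=167
Best: $186.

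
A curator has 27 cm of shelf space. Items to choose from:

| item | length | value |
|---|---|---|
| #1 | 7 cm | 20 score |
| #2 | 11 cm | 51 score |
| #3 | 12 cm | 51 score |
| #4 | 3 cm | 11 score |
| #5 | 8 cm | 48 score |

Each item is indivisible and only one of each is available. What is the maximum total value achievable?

119 score

This is a 0/1 knapsack; check combinations near the capacity.
- #1+#2+#5: length 7+11+8=26, value 20+51+48=119
- #1+#3+#5: length 7+12+8=27, value 20+51+48=119
- #2+#3+#4: length 11+12+3=26, value 51+51+11=113
Best: 119 score.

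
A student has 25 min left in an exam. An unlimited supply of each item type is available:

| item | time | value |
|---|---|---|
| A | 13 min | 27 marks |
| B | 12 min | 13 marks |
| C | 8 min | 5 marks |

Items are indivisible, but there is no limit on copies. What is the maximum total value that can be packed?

Best value-per-unit is A at 27/13; filling with it alone gives 1×27 = 27.
Optimal mix: 1×A + 1×B → time 25, value 40.

40 marks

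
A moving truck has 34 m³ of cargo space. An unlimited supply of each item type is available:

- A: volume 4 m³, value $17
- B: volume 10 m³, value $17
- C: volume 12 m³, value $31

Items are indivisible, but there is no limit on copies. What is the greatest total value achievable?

$136

Best value-per-unit is A at 17/4, and filling with it alone uses volume 8×4=32. No mix of the others beats 8×17 = 136.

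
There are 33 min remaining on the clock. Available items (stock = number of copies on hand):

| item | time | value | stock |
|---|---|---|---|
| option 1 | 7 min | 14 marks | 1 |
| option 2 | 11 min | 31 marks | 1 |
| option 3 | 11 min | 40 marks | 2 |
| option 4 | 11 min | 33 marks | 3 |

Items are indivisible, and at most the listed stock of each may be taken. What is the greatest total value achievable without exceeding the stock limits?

Top feasible selections:
- 2×option 3 + 1×option 4: time 33, value 113
- 1×option 2 + 2×option 3: time 33, value 111
- 1×option 3 + 2×option 4: time 33, value 106
Best: 113 marks.

113 marks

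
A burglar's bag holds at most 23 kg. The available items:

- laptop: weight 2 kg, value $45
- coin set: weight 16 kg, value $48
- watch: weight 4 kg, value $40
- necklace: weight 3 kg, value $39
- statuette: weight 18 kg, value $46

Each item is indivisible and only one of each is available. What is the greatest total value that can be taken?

$133

This is a 0/1 knapsack; check combinations near the capacity.
- laptop+coin set+watch: weight 2+16+4=22, value 45+48+40=133
- laptop+coin set+necklace: weight 2+16+3=21, value 45+48+39=132
- laptop+necklace+statuette: weight 2+3+18=23, value 45+39+46=130
- coin set+watch+necklace: weight 16+4+3=23, value 48+40+39=127
- laptop+watch+necklace: weight 2+4+3=9, value 45+40+39=124
Best: $133.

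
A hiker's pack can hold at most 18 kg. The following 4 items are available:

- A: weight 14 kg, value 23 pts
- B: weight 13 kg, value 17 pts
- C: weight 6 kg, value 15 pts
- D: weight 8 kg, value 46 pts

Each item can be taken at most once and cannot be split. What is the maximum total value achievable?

Check high-value combinations within 18 kg:
- C+D: weight 6+8=14, value 15+46=61
- D: weight 8, value 46
- A: weight 14, value 23
Best: 61 pts.

61 pts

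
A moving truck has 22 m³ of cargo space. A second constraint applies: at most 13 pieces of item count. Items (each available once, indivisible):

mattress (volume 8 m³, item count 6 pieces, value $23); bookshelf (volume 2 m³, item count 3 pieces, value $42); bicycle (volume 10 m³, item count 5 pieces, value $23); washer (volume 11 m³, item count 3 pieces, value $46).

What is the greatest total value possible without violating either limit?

$111

Feasible sets respecting both limits:
- mattress+bookshelf+washer: volume 21, item count 12, value 111
- bookshelf+washer: volume 13, item count 6, value 88
- mattress+washer: volume 19, item count 9, value 69
Best: $111.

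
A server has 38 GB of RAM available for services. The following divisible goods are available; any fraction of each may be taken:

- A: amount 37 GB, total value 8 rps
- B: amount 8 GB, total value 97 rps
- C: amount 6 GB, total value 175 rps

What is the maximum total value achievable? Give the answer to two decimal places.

Take in order of value per unit:
- C (175/6 per unit): all 6 → value 175, running total 175.00
- B (97/8 per unit): all 8 → value 97, running total 272.00
- A (8/37 per unit): 24 of 37 → value 24×8/37 = 5.1892, running total 277.19
Total 277.19.

277.19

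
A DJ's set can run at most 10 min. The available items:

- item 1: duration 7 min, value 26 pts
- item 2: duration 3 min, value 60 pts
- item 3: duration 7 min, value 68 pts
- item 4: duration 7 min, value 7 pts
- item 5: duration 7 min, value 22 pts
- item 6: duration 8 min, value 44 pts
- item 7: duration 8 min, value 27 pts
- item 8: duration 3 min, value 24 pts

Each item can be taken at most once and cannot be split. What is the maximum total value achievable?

128 pts

This is a 0/1 knapsack; check combinations near the capacity.
- item 2+item 3: duration 3+7=10, value 60+68=128
- item 3+item 8: duration 7+3=10, value 68+24=92
- item 1+item 2: duration 7+3=10, value 26+60=86
- item 2+item 8: duration 3+3=6, value 60+24=84
Best: 128 pts.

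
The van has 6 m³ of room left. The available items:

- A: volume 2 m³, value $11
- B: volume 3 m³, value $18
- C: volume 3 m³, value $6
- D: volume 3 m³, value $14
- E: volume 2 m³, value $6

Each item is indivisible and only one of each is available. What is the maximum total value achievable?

Check high-value combinations within 6 m³:
- B+D: volume 3+3=6, value 18+14=32
- A+B: volume 2+3=5, value 11+18=29
- A+D: volume 2+3=5, value 11+14=25
Best: $32.

$32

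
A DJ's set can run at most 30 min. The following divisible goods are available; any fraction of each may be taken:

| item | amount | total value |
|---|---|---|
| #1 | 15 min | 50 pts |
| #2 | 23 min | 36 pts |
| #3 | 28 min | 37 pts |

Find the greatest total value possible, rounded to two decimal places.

73.48

Take in order of value per unit:
- #1 (50/15 per unit): all 15 → value 50, running total 50.00
- #2 (36/23 per unit): 15 of 23 → value 15×36/23 = 23.4783, running total 73.48
Total 73.48.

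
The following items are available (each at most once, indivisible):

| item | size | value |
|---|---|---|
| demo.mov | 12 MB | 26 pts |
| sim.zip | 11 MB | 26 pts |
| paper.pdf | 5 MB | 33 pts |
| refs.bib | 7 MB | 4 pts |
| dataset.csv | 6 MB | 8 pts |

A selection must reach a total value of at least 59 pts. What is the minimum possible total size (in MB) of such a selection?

16

Subsets with value ≥ 59, sorted by total size:
- sim.zip+paper.pdf: size 16, value 59
- demo.mov+paper.pdf: size 17, value 59
- sim.zip+paper.pdf+dataset.csv: size 22, value 67
Minimum size: 16 MB.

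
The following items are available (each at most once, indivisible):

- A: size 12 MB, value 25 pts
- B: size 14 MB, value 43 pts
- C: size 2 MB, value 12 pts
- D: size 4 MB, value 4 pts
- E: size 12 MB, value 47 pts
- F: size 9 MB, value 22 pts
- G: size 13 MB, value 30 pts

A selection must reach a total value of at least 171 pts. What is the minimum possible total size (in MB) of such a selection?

Subsets with value ≥ 171, sorted by total size:
- A+B+C+E+F+G: size 62, value 179
- A+B+D+E+F+G: size 64, value 171
- A+B+C+D+E+F+G: size 66, value 183
Minimum size: 62 MB.

62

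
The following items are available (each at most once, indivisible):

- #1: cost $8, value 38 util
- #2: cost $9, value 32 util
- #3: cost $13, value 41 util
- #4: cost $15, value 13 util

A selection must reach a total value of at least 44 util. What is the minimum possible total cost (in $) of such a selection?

17

Subsets with value ≥ 44, sorted by total cost:
- #1+#2: cost 17, value 70
- #1+#3: cost 21, value 79
Minimum cost: 17 $.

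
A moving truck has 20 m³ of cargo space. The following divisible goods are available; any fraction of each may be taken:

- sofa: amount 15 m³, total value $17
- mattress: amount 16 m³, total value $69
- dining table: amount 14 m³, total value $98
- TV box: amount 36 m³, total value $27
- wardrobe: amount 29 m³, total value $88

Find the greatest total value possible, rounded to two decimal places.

Take in order of value per unit:
- dining table (98/14 per unit): all 14 → value 98, running total 98.00
- mattress (69/16 per unit): 6 of 16 → value 6×69/16 = 25.8750, running total 123.88
Total 123.88.

123.88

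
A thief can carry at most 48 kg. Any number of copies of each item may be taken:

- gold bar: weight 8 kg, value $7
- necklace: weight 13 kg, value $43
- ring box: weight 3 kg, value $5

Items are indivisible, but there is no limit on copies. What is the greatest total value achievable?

$144

Best value-per-unit is necklace at 43/13; filling with it alone gives 3×43 = 129.
Optimal mix: 3×necklace + 3×ring box → weight 48, value 144.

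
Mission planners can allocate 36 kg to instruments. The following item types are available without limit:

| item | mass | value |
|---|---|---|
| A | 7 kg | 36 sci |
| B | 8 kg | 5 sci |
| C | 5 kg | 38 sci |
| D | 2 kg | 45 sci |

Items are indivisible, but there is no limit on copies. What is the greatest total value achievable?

Best value-per-unit is D at 45/2, and filling with it alone uses mass 18×2=36. No mix of the others beats 18×45 = 810.

810 sci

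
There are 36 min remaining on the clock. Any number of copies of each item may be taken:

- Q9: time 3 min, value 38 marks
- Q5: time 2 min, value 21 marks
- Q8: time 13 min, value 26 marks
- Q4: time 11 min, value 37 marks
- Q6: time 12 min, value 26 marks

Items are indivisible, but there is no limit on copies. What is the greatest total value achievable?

456 marks

Best value-per-unit is Q9 at 38/3, and filling with it alone uses time 12×3=36. No mix of the others beats 12×38 = 456.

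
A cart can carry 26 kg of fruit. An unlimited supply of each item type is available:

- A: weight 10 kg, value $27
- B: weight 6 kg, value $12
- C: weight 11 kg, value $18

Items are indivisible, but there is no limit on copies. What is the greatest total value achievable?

Best value-per-unit is A at 27/10; filling with it alone gives 2×27 = 54.
Optimal mix: 2×A + 1×B → weight 26, value 66.

$66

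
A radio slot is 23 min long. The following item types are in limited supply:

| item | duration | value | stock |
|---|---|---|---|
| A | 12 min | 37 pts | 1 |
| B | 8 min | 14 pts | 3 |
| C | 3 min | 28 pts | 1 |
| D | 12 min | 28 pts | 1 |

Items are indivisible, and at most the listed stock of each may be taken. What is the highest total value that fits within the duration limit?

Top feasible selections:
- 1×A + 1×B + 1×C: duration 23, value 79
- 1×B + 1×C + 1×D: duration 23, value 70
- 1×A + 1×C: duration 15, value 65
Best: 79 pts.

79 pts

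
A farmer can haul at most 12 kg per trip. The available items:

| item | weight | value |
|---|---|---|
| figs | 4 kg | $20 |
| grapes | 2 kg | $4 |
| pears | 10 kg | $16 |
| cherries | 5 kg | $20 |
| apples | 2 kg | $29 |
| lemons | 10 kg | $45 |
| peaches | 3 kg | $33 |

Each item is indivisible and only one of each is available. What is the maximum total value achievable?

Check high-value combinations within 12 kg:
- figs+grapes+apples+peaches: weight 4+2+2+3=11, value 20+4+29+33=86
- grapes+cherries+apples+peaches: weight 2+5+2+3=12, value 4+20+29+33=86
- figs+apples+peaches: weight 4+2+3=9, value 20+29+33=82
Best: $86.

$86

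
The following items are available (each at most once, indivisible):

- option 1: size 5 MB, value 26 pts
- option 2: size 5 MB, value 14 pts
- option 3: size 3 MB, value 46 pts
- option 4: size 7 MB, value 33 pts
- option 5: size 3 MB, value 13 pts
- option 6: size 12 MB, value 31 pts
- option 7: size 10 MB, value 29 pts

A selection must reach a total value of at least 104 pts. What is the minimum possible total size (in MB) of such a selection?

Subsets with value ≥ 104, sorted by total size:
- option 1+option 3+option 4: size 15, value 105
- option 1+option 3+option 4+option 5: size 18, value 118
- option 2+option 3+option 4+option 5: size 18, value 106
- option 1+option 2+option 3+option 4: size 20, value 119
Minimum size: 15 MB.

15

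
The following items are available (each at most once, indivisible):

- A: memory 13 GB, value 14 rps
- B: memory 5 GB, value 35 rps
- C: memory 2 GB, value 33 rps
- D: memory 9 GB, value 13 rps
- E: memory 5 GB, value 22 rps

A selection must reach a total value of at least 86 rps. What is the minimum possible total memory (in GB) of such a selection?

12

Subsets with value ≥ 86, sorted by total memory:
- B+C+E: memory 12, value 90
- B+C+D+E: memory 21, value 103
- A+B+C+E: memory 25, value 104
Minimum memory: 12 GB.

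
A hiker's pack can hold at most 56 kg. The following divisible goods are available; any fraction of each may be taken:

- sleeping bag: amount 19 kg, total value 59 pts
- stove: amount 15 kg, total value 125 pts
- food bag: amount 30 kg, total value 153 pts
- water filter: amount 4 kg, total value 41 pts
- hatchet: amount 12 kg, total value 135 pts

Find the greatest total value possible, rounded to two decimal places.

Take in order of value per unit:
- hatchet (135/12 per unit): all 12 → value 135, running total 135.00
- water filter (41/4 per unit): all 4 → value 41, running total 176.00
- stove (125/15 per unit): all 15 → value 125, running total 301.00
- food bag (153/30 per unit): 25 of 30 → value 25×153/30 = 127.5000, running total 428.50
Total 428.50.

428.50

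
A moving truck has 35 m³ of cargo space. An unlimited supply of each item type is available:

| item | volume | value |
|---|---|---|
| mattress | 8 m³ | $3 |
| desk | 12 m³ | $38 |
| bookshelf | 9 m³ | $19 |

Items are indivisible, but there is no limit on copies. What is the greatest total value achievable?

$95

Best value-per-unit is desk at 38/12; filling with it alone gives 2×38 = 76.
Optimal mix: 2×desk + 1×bookshelf → volume 33, value 95.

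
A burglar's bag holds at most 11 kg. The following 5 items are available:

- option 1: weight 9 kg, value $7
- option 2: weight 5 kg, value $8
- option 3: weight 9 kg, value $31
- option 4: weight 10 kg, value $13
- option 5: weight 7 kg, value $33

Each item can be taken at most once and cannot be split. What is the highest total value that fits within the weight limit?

$33

Check high-value combinations within 11 kg:
- option 5: weight 7, value 33
- option 3: weight 9, value 31
- option 4: weight 10, value 13
Best: $33.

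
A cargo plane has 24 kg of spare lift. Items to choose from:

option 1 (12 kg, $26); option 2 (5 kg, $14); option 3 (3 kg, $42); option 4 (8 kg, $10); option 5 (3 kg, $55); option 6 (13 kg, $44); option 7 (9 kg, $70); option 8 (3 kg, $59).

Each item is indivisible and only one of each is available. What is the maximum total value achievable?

$240

This is a 0/1 knapsack; check combinations near the capacity.
- option 2+option 3+option 5+option 7+option 8: weight 5+3+3+9+3=23, value 14+42+55+70+59=240
- option 3+option 5+option 7+option 8: weight 3+3+9+3=18, value 42+55+70+59=226
- option 3+option 5+option 6+option 8: weight 3+3+13+3=22, value 42+55+44+59=200
Best: $240.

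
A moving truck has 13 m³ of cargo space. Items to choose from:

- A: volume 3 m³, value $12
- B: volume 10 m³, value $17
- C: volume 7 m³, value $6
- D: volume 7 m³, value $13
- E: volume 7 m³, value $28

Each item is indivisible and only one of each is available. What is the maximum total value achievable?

Check high-value combinations within 13 m³:
- A+E: volume 3+7=10, value 12+28=40
- A+B: volume 3+10=13, value 12+17=29
- E: volume 7, value 28
- A+D: volume 3+7=10, value 12+13=25
Best: $40.

$40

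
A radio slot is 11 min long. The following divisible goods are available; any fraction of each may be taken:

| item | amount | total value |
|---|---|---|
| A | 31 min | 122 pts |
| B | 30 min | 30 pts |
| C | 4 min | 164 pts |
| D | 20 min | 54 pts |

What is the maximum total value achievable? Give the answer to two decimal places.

Take in order of value per unit:
- C (164/4 per unit): all 4 → value 164, running total 164.00
- A (122/31 per unit): 7 of 31 → value 7×122/31 = 27.5484, running total 191.55
Total 191.55.

191.55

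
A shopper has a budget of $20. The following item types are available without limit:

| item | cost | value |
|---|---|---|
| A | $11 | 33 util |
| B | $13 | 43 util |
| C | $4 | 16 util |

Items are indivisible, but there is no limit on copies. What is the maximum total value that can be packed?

Best value-per-unit is C at 16/4, and filling with it alone uses cost 5×4=20. No mix of the others beats 5×16 = 80.

80 util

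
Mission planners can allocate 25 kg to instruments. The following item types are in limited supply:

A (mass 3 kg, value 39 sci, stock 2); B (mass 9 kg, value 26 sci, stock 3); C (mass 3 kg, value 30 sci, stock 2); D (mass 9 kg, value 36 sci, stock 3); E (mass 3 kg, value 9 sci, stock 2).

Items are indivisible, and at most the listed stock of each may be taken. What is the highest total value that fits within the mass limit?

Best selections within mass 25 and stock limits:
- 2×A + 2×C + 1×D + 1×E: mass 24, value 183
- 2×A + 2×C + 1×D: mass 21, value 174
- 2×A + 1×B + 2×C + 1×E: mass 24, value 173
Best: 183 sci.

183 sci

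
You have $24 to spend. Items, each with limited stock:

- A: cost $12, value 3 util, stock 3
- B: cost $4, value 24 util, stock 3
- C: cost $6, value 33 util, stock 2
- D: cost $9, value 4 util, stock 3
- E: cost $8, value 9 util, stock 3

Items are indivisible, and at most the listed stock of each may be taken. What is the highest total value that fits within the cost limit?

138 util

Best selections within cost 24 and stock limits:
- 3×B + 2×C: cost 24, value 138
- 2×B + 2×C: cost 20, value 114
Best: 138 util.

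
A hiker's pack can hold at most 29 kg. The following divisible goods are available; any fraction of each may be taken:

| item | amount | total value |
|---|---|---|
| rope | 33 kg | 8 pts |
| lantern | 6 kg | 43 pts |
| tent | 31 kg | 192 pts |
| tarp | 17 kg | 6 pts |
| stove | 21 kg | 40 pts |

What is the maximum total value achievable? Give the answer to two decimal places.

185.45

Take in order of value per unit:
- lantern (43/6 per unit): all 6 → value 43, running total 43.00
- tent (192/31 per unit): 23 of 31 → value 23×192/31 = 142.4516, running total 185.45
Total 185.45.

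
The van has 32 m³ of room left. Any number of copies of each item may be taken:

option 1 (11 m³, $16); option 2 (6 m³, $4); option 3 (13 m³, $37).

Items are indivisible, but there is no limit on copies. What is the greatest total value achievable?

Best value-per-unit is option 3 at 37/13; filling with it alone gives 2×37 = 74.
Optimal mix: 1×option 2 + 2×option 3 → volume 32, value 78.

$78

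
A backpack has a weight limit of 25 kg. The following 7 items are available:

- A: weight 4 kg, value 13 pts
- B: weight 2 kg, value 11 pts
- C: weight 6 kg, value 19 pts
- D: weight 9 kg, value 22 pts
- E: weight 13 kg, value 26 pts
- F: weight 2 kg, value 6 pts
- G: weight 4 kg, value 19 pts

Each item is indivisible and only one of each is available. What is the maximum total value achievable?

84 pts

Check high-value combinations within 25 kg:
- A+B+C+D+G: weight 4+2+6+9+4=25, value 13+11+19+22+19=84
- A+C+D+F+G: weight 4+6+9+2+4=25, value 13+19+22+6+19=79
- B+C+D+F+G: weight 2+6+9+2+4=23, value 11+19+22+6+19=77
Best: 84 pts.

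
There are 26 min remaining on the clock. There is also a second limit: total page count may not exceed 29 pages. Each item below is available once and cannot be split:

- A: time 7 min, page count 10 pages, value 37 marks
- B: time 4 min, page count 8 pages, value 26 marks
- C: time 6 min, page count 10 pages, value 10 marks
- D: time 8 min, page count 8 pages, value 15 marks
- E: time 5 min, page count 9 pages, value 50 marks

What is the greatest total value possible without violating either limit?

113 marks

Feasible sets respecting both limits:
- A+B+E: time 16, page count 27, value 113
- A+D+E: time 20, page count 27, value 102
- A+C+E: time 18, page count 29, value 97
Best: 113 marks.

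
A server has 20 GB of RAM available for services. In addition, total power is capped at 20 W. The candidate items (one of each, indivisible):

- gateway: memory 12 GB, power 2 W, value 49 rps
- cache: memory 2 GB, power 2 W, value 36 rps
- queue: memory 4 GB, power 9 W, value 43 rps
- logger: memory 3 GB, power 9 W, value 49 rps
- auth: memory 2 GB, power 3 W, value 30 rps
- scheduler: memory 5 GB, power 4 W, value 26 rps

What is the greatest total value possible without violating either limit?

Feasible sets respecting both limits:
- gateway+cache+logger+auth: memory 19, power 16, value 164
- gateway+cache+queue+auth: memory 20, power 16, value 158
- gateway+queue+logger: memory 19, power 20, value 141
- cache+logger+auth+scheduler: memory 12, power 18, value 141
Best: 164 rps.

164 rps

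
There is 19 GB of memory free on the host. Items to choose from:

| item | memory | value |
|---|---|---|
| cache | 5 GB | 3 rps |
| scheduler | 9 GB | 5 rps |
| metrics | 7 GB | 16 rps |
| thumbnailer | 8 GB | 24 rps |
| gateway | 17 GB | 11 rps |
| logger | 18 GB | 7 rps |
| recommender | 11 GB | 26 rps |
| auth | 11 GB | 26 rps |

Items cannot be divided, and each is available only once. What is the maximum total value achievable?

50 rps

Check high-value combinations within 19 GB:
- thumbnailer+recommender: memory 8+11=19, value 24+26=50
- thumbnailer+auth: memory 8+11=19, value 24+26=50
- metrics+recommender: memory 7+11=18, value 16+26=42
Best: 50 rps.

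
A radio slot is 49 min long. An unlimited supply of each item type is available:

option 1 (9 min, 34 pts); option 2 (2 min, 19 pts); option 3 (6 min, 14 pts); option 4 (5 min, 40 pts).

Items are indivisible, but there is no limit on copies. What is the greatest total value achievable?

Best value-per-unit is option 2 at 19/2; filling with it alone gives 24×19 = 456.
Optimal mix: 22×option 2 + 1×option 4 → duration 49, value 458.

458 pts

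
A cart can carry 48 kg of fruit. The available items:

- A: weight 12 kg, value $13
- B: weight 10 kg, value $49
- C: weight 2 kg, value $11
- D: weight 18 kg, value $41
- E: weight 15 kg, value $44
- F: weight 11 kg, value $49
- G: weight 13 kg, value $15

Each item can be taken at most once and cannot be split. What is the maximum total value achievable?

Check high-value combinations within 48 kg:
- A+B+E+F: weight 12+10+15+11=48, value 13+49+44+49=155
- B+C+E+F: weight 10+2+15+11=38, value 49+11+44+49=153
- B+C+D+F: weight 10+2+18+11=41, value 49+11+41+49=150
- B+C+D+E: weight 10+2+18+15=45, value 49+11+41+44=145
Best: $155.

$155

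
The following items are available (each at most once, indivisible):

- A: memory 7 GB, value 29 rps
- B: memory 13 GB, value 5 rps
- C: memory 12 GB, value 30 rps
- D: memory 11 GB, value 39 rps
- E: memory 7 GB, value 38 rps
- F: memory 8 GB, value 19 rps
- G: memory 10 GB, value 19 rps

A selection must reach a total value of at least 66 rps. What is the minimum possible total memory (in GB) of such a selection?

14

Subsets with value ≥ 66, sorted by total memory:
- A+E: memory 14, value 67
- D+E: memory 18, value 77
Minimum memory: 14 GB.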